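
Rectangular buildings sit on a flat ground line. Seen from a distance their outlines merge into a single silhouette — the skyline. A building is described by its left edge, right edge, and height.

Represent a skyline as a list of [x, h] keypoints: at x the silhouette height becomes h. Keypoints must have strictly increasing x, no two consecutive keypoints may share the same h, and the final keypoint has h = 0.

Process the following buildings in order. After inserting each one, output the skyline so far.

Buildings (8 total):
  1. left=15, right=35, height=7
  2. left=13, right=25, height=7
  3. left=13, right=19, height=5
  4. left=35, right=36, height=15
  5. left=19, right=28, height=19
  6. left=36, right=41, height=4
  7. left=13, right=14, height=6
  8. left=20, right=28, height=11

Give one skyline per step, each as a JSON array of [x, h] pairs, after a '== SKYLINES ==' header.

== SKYLINES ==
[[15,7],[35,0]]
[[13,7],[35,0]]
[[13,7],[35,0]]
[[13,7],[35,15],[36,0]]
[[13,7],[19,19],[28,7],[35,15],[36,0]]
[[13,7],[19,19],[28,7],[35,15],[36,4],[41,0]]
[[13,7],[19,19],[28,7],[35,15],[36,4],[41,0]]
[[13,7],[19,19],[28,7],[35,15],[36,4],[41,0]]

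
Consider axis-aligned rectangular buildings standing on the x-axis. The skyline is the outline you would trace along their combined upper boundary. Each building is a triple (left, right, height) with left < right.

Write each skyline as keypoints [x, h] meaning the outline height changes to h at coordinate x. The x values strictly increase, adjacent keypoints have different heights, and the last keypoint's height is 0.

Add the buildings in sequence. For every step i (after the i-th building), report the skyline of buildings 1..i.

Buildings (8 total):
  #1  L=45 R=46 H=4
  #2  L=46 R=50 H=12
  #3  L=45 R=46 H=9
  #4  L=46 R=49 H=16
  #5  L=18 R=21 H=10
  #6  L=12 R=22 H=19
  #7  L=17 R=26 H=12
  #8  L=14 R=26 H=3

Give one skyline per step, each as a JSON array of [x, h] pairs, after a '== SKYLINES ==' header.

== SKYLINES ==
[[45,4],[46,0]]
[[45,4],[46,12],[50,0]]
[[45,9],[46,12],[50,0]]
[[45,9],[46,16],[49,12],[50,0]]
[[18,10],[21,0],[45,9],[46,16],[49,12],[50,0]]
[[12,19],[22,0],[45,9],[46,16],[49,12],[50,0]]
[[12,19],[22,12],[26,0],[45,9],[46,16],[49,12],[50,0]]
[[12,19],[22,12],[26,0],[45,9],[46,16],[49,12],[50,0]]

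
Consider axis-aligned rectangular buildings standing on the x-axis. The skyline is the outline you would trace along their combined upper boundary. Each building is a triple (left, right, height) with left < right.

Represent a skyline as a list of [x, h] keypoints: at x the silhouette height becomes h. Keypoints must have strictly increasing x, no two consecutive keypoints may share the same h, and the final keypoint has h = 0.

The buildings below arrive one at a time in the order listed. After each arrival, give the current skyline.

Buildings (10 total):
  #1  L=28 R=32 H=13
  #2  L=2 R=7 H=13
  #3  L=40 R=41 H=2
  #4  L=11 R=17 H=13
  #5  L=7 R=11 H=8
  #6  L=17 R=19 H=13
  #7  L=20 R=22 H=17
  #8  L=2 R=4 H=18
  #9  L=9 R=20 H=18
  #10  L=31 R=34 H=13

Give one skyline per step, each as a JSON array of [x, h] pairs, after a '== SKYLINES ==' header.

== SKYLINES ==
[[28,13],[32,0]]
[[2,13],[7,0],[28,13],[32,0]]
[[2,13],[7,0],[28,13],[32,0],[40,2],[41,0]]
[[2,13],[7,0],[11,13],[17,0],[28,13],[32,0],[40,2],[41,0]]
[[2,13],[7,8],[11,13],[17,0],[28,13],[32,0],[40,2],[41,0]]
[[2,13],[7,8],[11,13],[19,0],[28,13],[32,0],[40,2],[41,0]]
[[2,13],[7,8],[11,13],[19,0],[20,17],[22,0],[28,13],[32,0],[40,2],[41,0]]
[[2,18],[4,13],[7,8],[11,13],[19,0],[20,17],[22,0],[28,13],[32,0],[40,2],[41,0]]
[[2,18],[4,13],[7,8],[9,18],[20,17],[22,0],[28,13],[32,0],[40,2],[41,0]]
[[2,18],[4,13],[7,8],[9,18],[20,17],[22,0],[28,13],[34,0],[40,2],[41,0]]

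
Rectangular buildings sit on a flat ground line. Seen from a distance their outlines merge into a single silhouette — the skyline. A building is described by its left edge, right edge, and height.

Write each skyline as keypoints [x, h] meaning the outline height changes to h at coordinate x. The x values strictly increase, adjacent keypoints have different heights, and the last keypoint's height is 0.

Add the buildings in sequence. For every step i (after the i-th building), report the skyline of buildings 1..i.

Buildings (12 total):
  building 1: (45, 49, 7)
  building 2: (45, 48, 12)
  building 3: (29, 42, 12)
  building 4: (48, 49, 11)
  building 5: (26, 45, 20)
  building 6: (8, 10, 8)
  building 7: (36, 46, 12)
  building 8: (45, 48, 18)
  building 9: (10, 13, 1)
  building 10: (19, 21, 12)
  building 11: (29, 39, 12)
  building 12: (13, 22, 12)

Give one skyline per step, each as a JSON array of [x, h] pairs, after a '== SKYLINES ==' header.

== SKYLINES ==
[[45,7],[49,0]]
[[45,12],[48,7],[49,0]]
[[29,12],[42,0],[45,12],[48,7],[49,0]]
[[29,12],[42,0],[45,12],[48,11],[49,0]]
[[26,20],[45,12],[48,11],[49,0]]
[[8,8],[10,0],[26,20],[45,12],[48,11],[49,0]]
[[8,8],[10,0],[26,20],[45,12],[48,11],[49,0]]
[[8,8],[10,0],[26,20],[45,18],[48,11],[49,0]]
[[8,8],[10,1],[13,0],[26,20],[45,18],[48,11],[49,0]]
[[8,8],[10,1],[13,0],[19,12],[21,0],[26,20],[45,18],[48,11],[49,0]]
[[8,8],[10,1],[13,0],[19,12],[21,0],[26,20],[45,18],[48,11],[49,0]]
[[8,8],[10,1],[13,12],[22,0],[26,20],[45,18],[48,11],[49,0]]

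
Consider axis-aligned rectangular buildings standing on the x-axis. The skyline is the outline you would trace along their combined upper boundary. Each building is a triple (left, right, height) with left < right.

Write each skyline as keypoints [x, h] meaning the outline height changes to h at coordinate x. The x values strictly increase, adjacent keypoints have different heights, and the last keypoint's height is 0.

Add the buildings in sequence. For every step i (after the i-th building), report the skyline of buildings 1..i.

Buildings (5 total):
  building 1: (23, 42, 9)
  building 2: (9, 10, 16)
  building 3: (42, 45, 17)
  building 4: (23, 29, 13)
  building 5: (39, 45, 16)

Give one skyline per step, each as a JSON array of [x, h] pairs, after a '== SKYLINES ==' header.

== SKYLINES ==
[[23,9],[42,0]]
[[9,16],[10,0],[23,9],[42,0]]
[[9,16],[10,0],[23,9],[42,17],[45,0]]
[[9,16],[10,0],[23,13],[29,9],[42,17],[45,0]]
[[9,16],[10,0],[23,13],[29,9],[39,16],[42,17],[45,0]]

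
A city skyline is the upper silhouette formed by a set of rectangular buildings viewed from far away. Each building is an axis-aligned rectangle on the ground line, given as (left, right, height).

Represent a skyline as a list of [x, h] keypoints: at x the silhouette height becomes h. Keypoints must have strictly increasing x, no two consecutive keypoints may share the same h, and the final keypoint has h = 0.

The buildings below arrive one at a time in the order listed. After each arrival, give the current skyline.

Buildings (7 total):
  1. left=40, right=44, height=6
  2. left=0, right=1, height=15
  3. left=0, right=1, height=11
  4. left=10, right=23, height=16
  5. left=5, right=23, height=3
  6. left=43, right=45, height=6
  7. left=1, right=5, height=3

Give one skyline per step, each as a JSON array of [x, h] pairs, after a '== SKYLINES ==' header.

== SKYLINES ==
[[40,6],[44,0]]
[[0,15],[1,0],[40,6],[44,0]]
[[0,15],[1,0],[40,6],[44,0]]
[[0,15],[1,0],[10,16],[23,0],[40,6],[44,0]]
[[0,15],[1,0],[5,3],[10,16],[23,0],[40,6],[44,0]]
[[0,15],[1,0],[5,3],[10,16],[23,0],[40,6],[45,0]]
[[0,15],[1,3],[10,16],[23,0],[40,6],[45,0]]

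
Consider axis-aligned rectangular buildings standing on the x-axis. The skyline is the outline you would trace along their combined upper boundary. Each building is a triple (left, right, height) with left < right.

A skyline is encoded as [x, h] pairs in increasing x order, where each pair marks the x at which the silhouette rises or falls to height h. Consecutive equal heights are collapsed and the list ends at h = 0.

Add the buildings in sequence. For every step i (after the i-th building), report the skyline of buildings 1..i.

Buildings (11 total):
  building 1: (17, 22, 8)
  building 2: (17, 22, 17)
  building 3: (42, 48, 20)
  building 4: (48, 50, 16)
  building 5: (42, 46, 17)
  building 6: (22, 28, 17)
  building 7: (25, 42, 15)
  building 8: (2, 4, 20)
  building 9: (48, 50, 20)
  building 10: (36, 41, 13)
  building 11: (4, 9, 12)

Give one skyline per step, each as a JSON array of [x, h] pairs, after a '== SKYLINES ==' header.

== SKYLINES ==
[[17,8],[22,0]]
[[17,17],[22,0]]
[[17,17],[22,0],[42,20],[48,0]]
[[17,17],[22,0],[42,20],[48,16],[50,0]]
[[17,17],[22,0],[42,20],[48,16],[50,0]]
[[17,17],[28,0],[42,20],[48,16],[50,0]]
[[17,17],[28,15],[42,20],[48,16],[50,0]]
[[2,20],[4,0],[17,17],[28,15],[42,20],[48,16],[50,0]]
[[2,20],[4,0],[17,17],[28,15],[42,20],[50,0]]
[[2,20],[4,0],[17,17],[28,15],[42,20],[50,0]]
[[2,20],[4,12],[9,0],[17,17],[28,15],[42,20],[50,0]]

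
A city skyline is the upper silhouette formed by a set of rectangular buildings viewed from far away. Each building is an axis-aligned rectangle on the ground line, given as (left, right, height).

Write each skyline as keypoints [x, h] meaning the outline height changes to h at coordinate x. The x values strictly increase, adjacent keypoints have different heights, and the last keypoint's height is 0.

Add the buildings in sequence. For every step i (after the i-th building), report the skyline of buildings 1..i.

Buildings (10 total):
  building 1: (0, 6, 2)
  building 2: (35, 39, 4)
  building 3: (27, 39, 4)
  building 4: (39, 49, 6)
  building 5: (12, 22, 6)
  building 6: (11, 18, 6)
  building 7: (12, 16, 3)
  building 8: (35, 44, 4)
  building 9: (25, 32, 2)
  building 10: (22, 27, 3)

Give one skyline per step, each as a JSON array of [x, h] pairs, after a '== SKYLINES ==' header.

== SKYLINES ==
[[0,2],[6,0]]
[[0,2],[6,0],[35,4],[39,0]]
[[0,2],[6,0],[27,4],[39,0]]
[[0,2],[6,0],[27,4],[39,6],[49,0]]
[[0,2],[6,0],[12,6],[22,0],[27,4],[39,6],[49,0]]
[[0,2],[6,0],[11,6],[22,0],[27,4],[39,6],[49,0]]
[[0,2],[6,0],[11,6],[22,0],[27,4],[39,6],[49,0]]
[[0,2],[6,0],[11,6],[22,0],[27,4],[39,6],[49,0]]
[[0,2],[6,0],[11,6],[22,0],[25,2],[27,4],[39,6],[49,0]]
[[0,2],[6,0],[11,6],[22,3],[27,4],[39,6],[49,0]]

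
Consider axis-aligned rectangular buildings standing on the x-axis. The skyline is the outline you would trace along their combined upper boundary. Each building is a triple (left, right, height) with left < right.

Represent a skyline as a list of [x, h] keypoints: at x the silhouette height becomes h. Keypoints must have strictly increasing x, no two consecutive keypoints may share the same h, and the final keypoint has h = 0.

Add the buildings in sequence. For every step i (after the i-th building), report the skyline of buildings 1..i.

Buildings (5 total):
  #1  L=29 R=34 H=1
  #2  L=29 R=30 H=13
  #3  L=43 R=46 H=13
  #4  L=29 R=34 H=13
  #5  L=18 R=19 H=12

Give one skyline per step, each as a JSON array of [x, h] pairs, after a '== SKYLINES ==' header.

== SKYLINES ==
[[29,1],[34,0]]
[[29,13],[30,1],[34,0]]
[[29,13],[30,1],[34,0],[43,13],[46,0]]
[[29,13],[34,0],[43,13],[46,0]]
[[18,12],[19,0],[29,13],[34,0],[43,13],[46,0]]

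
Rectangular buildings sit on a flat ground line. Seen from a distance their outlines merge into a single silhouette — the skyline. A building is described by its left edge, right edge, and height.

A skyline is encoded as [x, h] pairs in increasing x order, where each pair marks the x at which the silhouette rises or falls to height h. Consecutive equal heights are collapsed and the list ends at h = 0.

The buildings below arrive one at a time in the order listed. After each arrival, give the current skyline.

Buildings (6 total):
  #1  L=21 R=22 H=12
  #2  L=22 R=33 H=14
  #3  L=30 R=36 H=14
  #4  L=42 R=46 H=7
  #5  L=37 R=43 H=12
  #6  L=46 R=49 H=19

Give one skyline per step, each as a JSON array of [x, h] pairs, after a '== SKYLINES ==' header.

== SKYLINES ==
[[21,12],[22,0]]
[[21,12],[22,14],[33,0]]
[[21,12],[22,14],[36,0]]
[[21,12],[22,14],[36,0],[42,7],[46,0]]
[[21,12],[22,14],[36,0],[37,12],[43,7],[46,0]]
[[21,12],[22,14],[36,0],[37,12],[43,7],[46,19],[49,0]]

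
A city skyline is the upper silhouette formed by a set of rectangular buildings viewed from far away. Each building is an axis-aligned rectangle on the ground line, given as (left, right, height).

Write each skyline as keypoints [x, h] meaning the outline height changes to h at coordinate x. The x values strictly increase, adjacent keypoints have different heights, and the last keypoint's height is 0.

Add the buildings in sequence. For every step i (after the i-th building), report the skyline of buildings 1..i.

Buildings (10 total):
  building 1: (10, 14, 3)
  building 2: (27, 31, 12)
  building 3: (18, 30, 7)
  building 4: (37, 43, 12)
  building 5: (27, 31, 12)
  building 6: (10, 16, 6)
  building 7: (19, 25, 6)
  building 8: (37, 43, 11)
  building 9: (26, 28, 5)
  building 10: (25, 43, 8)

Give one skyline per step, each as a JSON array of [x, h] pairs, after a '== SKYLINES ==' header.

== SKYLINES ==
[[10,3],[14,0]]
[[10,3],[14,0],[27,12],[31,0]]
[[10,3],[14,0],[18,7],[27,12],[31,0]]
[[10,3],[14,0],[18,7],[27,12],[31,0],[37,12],[43,0]]
[[10,3],[14,0],[18,7],[27,12],[31,0],[37,12],[43,0]]
[[10,6],[16,0],[18,7],[27,12],[31,0],[37,12],[43,0]]
[[10,6],[16,0],[18,7],[27,12],[31,0],[37,12],[43,0]]
[[10,6],[16,0],[18,7],[27,12],[31,0],[37,12],[43,0]]
[[10,6],[16,0],[18,7],[27,12],[31,0],[37,12],[43,0]]
[[10,6],[16,0],[18,7],[25,8],[27,12],[31,8],[37,12],[43,0]]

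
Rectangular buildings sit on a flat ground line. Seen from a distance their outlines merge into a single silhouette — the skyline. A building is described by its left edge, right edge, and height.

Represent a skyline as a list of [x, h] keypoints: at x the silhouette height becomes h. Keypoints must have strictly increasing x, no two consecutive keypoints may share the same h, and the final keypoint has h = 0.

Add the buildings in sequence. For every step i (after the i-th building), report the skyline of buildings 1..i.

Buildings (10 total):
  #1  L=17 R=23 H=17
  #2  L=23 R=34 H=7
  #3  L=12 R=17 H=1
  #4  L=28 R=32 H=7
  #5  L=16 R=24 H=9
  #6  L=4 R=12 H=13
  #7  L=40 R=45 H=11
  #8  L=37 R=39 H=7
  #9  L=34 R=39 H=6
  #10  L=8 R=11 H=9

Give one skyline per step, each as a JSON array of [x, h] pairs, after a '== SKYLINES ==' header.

== SKYLINES ==
[[17,17],[23,0]]
[[17,17],[23,7],[34,0]]
[[12,1],[17,17],[23,7],[34,0]]
[[12,1],[17,17],[23,7],[34,0]]
[[12,1],[16,9],[17,17],[23,9],[24,7],[34,0]]
[[4,13],[12,1],[16,9],[17,17],[23,9],[24,7],[34,0]]
[[4,13],[12,1],[16,9],[17,17],[23,9],[24,7],[34,0],[40,11],[45,0]]
[[4,13],[12,1],[16,9],[17,17],[23,9],[24,7],[34,0],[37,7],[39,0],[40,11],[45,0]]
[[4,13],[12,1],[16,9],[17,17],[23,9],[24,7],[34,6],[37,7],[39,0],[40,11],[45,0]]
[[4,13],[12,1],[16,9],[17,17],[23,9],[24,7],[34,6],[37,7],[39,0],[40,11],[45,0]]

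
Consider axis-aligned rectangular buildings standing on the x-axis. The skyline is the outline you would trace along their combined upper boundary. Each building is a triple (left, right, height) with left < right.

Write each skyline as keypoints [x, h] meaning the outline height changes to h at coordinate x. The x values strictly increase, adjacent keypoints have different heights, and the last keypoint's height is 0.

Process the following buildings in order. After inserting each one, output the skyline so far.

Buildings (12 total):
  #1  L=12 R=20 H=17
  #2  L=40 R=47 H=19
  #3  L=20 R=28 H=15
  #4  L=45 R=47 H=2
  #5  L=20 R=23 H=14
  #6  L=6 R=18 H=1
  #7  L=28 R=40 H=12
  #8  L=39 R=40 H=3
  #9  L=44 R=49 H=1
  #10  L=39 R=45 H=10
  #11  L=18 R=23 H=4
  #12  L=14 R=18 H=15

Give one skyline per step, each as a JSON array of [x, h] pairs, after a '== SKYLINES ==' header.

== SKYLINES ==
[[12,17],[20,0]]
[[12,17],[20,0],[40,19],[47,0]]
[[12,17],[20,15],[28,0],[40,19],[47,0]]
[[12,17],[20,15],[28,0],[40,19],[47,0]]
[[12,17],[20,15],[28,0],[40,19],[47,0]]
[[6,1],[12,17],[20,15],[28,0],[40,19],[47,0]]
[[6,1],[12,17],[20,15],[28,12],[40,19],[47,0]]
[[6,1],[12,17],[20,15],[28,12],[40,19],[47,0]]
[[6,1],[12,17],[20,15],[28,12],[40,19],[47,1],[49,0]]
[[6,1],[12,17],[20,15],[28,12],[40,19],[47,1],[49,0]]
[[6,1],[12,17],[20,15],[28,12],[40,19],[47,1],[49,0]]
[[6,1],[12,17],[20,15],[28,12],[40,19],[47,1],[49,0]]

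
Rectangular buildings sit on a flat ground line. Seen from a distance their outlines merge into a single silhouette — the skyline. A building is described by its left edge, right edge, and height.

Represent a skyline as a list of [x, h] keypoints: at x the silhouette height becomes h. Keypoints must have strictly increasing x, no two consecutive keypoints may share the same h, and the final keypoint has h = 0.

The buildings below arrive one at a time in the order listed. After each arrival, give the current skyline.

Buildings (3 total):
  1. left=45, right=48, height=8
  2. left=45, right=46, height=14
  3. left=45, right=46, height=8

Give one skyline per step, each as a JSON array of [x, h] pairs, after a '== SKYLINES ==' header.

== SKYLINES ==
[[45,8],[48,0]]
[[45,14],[46,8],[48,0]]
[[45,14],[46,8],[48,0]]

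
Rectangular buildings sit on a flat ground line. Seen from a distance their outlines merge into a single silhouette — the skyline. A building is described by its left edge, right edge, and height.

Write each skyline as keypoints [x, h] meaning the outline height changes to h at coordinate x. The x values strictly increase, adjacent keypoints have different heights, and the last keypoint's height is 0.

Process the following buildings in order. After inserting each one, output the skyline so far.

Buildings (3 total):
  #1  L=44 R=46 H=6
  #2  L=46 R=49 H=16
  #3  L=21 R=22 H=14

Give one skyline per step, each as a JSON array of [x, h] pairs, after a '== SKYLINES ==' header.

== SKYLINES ==
[[44,6],[46,0]]
[[44,6],[46,16],[49,0]]
[[21,14],[22,0],[44,6],[46,16],[49,0]]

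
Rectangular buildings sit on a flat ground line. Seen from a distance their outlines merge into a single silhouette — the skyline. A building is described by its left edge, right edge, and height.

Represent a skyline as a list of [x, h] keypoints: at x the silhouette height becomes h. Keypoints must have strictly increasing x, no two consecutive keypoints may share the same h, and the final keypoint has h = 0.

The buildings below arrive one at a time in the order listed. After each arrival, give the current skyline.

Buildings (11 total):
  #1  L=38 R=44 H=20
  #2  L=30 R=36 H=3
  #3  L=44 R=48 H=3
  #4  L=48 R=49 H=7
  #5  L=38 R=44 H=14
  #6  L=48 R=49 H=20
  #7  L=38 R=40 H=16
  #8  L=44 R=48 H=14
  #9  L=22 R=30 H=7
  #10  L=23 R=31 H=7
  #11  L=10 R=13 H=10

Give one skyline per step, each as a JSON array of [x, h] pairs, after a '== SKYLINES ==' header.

== SKYLINES ==
[[38,20],[44,0]]
[[30,3],[36,0],[38,20],[44,0]]
[[30,3],[36,0],[38,20],[44,3],[48,0]]
[[30,3],[36,0],[38,20],[44,3],[48,7],[49,0]]
[[30,3],[36,0],[38,20],[44,3],[48,7],[49,0]]
[[30,3],[36,0],[38,20],[44,3],[48,20],[49,0]]
[[30,3],[36,0],[38,20],[44,3],[48,20],[49,0]]
[[30,3],[36,0],[38,20],[44,14],[48,20],[49,0]]
[[22,7],[30,3],[36,0],[38,20],[44,14],[48,20],[49,0]]
[[22,7],[31,3],[36,0],[38,20],[44,14],[48,20],[49,0]]
[[10,10],[13,0],[22,7],[31,3],[36,0],[38,20],[44,14],[48,20],[49,0]]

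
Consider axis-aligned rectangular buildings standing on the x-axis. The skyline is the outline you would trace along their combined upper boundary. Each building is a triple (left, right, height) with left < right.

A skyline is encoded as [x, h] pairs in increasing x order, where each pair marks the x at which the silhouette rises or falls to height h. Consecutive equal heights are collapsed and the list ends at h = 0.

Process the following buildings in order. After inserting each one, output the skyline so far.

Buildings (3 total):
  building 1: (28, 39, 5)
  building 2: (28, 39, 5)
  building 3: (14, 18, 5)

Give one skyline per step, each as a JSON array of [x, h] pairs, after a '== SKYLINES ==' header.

== SKYLINES ==
[[28,5],[39,0]]
[[28,5],[39,0]]
[[14,5],[18,0],[28,5],[39,0]]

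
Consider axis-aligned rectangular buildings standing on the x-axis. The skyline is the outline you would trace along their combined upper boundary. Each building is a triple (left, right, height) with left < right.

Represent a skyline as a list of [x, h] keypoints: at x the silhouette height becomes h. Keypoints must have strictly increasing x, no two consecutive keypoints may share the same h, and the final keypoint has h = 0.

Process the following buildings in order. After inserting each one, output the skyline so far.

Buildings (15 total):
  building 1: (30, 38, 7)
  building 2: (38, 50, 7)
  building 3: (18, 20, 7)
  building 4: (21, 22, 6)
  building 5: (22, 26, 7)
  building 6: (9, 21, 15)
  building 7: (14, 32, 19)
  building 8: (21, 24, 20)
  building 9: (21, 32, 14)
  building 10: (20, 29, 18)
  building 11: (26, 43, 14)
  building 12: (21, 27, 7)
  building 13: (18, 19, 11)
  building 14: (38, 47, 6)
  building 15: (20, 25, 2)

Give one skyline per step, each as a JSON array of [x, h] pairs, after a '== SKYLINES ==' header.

== SKYLINES ==
[[30,7],[38,0]]
[[30,7],[50,0]]
[[18,7],[20,0],[30,7],[50,0]]
[[18,7],[20,0],[21,6],[22,0],[30,7],[50,0]]
[[18,7],[20,0],[21,6],[22,7],[26,0],[30,7],[50,0]]
[[9,15],[21,6],[22,7],[26,0],[30,7],[50,0]]
[[9,15],[14,19],[32,7],[50,0]]
[[9,15],[14,19],[21,20],[24,19],[32,7],[50,0]]
[[9,15],[14,19],[21,20],[24,19],[32,7],[50,0]]
[[9,15],[14,19],[21,20],[24,19],[32,7],[50,0]]
[[9,15],[14,19],[21,20],[24,19],[32,14],[43,7],[50,0]]
[[9,15],[14,19],[21,20],[24,19],[32,14],[43,7],[50,0]]
[[9,15],[14,19],[21,20],[24,19],[32,14],[43,7],[50,0]]
[[9,15],[14,19],[21,20],[24,19],[32,14],[43,7],[50,0]]
[[9,15],[14,19],[21,20],[24,19],[32,14],[43,7],[50,0]]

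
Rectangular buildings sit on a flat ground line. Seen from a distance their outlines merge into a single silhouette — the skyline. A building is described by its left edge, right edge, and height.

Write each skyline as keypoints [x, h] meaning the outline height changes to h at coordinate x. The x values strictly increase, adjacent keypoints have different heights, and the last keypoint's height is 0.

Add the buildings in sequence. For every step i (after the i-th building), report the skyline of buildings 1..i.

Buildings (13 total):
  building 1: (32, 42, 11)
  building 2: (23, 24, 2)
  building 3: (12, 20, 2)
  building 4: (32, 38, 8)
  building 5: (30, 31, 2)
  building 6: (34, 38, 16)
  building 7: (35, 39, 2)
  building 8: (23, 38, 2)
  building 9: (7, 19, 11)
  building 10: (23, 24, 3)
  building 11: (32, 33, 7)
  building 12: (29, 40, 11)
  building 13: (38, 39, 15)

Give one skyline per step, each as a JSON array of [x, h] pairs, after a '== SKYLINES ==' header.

== SKYLINES ==
[[32,11],[42,0]]
[[23,2],[24,0],[32,11],[42,0]]
[[12,2],[20,0],[23,2],[24,0],[32,11],[42,0]]
[[12,2],[20,0],[23,2],[24,0],[32,11],[42,0]]
[[12,2],[20,0],[23,2],[24,0],[30,2],[31,0],[32,11],[42,0]]
[[12,2],[20,0],[23,2],[24,0],[30,2],[31,0],[32,11],[34,16],[38,11],[42,0]]
[[12,2],[20,0],[23,2],[24,0],[30,2],[31,0],[32,11],[34,16],[38,11],[42,0]]
[[12,2],[20,0],[23,2],[32,11],[34,16],[38,11],[42,0]]
[[7,11],[19,2],[20,0],[23,2],[32,11],[34,16],[38,11],[42,0]]
[[7,11],[19,2],[20,0],[23,3],[24,2],[32,11],[34,16],[38,11],[42,0]]
[[7,11],[19,2],[20,0],[23,3],[24,2],[32,11],[34,16],[38,11],[42,0]]
[[7,11],[19,2],[20,0],[23,3],[24,2],[29,11],[34,16],[38,11],[42,0]]
[[7,11],[19,2],[20,0],[23,3],[24,2],[29,11],[34,16],[38,15],[39,11],[42,0]]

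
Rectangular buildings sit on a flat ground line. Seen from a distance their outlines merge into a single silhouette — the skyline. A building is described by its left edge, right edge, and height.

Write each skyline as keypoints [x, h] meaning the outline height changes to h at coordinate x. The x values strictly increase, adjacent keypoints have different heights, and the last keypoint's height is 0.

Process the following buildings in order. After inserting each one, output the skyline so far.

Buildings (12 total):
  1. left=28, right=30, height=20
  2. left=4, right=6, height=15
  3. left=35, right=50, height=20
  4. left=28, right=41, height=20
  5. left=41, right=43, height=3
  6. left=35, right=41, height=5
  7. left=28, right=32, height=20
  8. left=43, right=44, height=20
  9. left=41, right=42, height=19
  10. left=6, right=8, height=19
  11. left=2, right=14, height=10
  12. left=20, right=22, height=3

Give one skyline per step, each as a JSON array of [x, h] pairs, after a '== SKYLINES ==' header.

== SKYLINES ==
[[28,20],[30,0]]
[[4,15],[6,0],[28,20],[30,0]]
[[4,15],[6,0],[28,20],[30,0],[35,20],[50,0]]
[[4,15],[6,0],[28,20],[50,0]]
[[4,15],[6,0],[28,20],[50,0]]
[[4,15],[6,0],[28,20],[50,0]]
[[4,15],[6,0],[28,20],[50,0]]
[[4,15],[6,0],[28,20],[50,0]]
[[4,15],[6,0],[28,20],[50,0]]
[[4,15],[6,19],[8,0],[28,20],[50,0]]
[[2,10],[4,15],[6,19],[8,10],[14,0],[28,20],[50,0]]
[[2,10],[4,15],[6,19],[8,10],[14,0],[20,3],[22,0],[28,20],[50,0]]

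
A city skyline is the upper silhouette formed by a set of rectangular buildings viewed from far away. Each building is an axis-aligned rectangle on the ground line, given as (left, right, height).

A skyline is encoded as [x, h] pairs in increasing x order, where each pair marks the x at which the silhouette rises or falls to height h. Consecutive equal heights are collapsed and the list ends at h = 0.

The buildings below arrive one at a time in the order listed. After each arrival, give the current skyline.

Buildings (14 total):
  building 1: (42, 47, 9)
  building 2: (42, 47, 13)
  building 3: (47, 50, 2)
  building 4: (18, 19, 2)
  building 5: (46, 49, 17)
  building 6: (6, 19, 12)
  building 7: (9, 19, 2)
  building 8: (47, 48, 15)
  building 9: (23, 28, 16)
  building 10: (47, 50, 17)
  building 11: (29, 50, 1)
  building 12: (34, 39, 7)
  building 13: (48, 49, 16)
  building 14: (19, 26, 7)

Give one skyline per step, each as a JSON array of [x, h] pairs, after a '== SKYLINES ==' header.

== SKYLINES ==
[[42,9],[47,0]]
[[42,13],[47,0]]
[[42,13],[47,2],[50,0]]
[[18,2],[19,0],[42,13],[47,2],[50,0]]
[[18,2],[19,0],[42,13],[46,17],[49,2],[50,0]]
[[6,12],[19,0],[42,13],[46,17],[49,2],[50,0]]
[[6,12],[19,0],[42,13],[46,17],[49,2],[50,0]]
[[6,12],[19,0],[42,13],[46,17],[49,2],[50,0]]
[[6,12],[19,0],[23,16],[28,0],[42,13],[46,17],[49,2],[50,0]]
[[6,12],[19,0],[23,16],[28,0],[42,13],[46,17],[50,0]]
[[6,12],[19,0],[23,16],[28,0],[29,1],[42,13],[46,17],[50,0]]
[[6,12],[19,0],[23,16],[28,0],[29,1],[34,7],[39,1],[42,13],[46,17],[50,0]]
[[6,12],[19,0],[23,16],[28,0],[29,1],[34,7],[39,1],[42,13],[46,17],[50,0]]
[[6,12],[19,7],[23,16],[28,0],[29,1],[34,7],[39,1],[42,13],[46,17],[50,0]]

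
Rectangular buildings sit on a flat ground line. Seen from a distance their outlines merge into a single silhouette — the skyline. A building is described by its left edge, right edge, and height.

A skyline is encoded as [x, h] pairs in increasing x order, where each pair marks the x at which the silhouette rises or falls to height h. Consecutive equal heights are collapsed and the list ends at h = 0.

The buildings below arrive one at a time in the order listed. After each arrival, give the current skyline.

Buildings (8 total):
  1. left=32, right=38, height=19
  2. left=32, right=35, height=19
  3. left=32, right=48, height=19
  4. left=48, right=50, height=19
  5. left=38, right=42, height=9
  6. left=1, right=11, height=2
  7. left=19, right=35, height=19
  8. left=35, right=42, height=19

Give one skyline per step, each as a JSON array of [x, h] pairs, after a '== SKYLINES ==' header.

== SKYLINES ==
[[32,19],[38,0]]
[[32,19],[38,0]]
[[32,19],[48,0]]
[[32,19],[50,0]]
[[32,19],[50,0]]
[[1,2],[11,0],[32,19],[50,0]]
[[1,2],[11,0],[19,19],[50,0]]
[[1,2],[11,0],[19,19],[50,0]]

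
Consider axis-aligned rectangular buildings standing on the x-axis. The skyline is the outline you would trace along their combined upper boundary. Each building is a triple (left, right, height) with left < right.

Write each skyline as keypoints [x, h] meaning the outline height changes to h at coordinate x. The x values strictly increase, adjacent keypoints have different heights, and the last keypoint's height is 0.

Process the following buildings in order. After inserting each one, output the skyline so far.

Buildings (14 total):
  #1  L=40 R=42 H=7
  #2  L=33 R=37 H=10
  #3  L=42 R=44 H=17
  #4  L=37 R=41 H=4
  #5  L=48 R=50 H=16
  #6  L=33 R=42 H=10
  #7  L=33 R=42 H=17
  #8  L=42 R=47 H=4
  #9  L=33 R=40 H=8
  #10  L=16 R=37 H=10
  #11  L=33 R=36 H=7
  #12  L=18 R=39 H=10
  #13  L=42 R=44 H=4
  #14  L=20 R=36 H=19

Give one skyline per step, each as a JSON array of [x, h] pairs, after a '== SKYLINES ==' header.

== SKYLINES ==
[[40,7],[42,0]]
[[33,10],[37,0],[40,7],[42,0]]
[[33,10],[37,0],[40,7],[42,17],[44,0]]
[[33,10],[37,4],[40,7],[42,17],[44,0]]
[[33,10],[37,4],[40,7],[42,17],[44,0],[48,16],[50,0]]
[[33,10],[42,17],[44,0],[48,16],[50,0]]
[[33,17],[44,0],[48,16],[50,0]]
[[33,17],[44,4],[47,0],[48,16],[50,0]]
[[33,17],[44,4],[47,0],[48,16],[50,0]]
[[16,10],[33,17],[44,4],[47,0],[48,16],[50,0]]
[[16,10],[33,17],[44,4],[47,0],[48,16],[50,0]]
[[16,10],[33,17],[44,4],[47,0],[48,16],[50,0]]
[[16,10],[33,17],[44,4],[47,0],[48,16],[50,0]]
[[16,10],[20,19],[36,17],[44,4],[47,0],[48,16],[50,0]]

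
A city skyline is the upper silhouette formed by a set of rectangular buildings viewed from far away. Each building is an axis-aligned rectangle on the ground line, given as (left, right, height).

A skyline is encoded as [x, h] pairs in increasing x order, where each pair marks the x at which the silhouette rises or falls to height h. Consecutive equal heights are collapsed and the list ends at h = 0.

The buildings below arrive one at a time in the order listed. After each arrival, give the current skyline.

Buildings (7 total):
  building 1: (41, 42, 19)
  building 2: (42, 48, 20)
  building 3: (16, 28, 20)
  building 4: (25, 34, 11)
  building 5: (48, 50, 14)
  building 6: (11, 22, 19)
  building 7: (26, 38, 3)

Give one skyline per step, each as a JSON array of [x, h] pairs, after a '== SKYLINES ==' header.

== SKYLINES ==
[[41,19],[42,0]]
[[41,19],[42,20],[48,0]]
[[16,20],[28,0],[41,19],[42,20],[48,0]]
[[16,20],[28,11],[34,0],[41,19],[42,20],[48,0]]
[[16,20],[28,11],[34,0],[41,19],[42,20],[48,14],[50,0]]
[[11,19],[16,20],[28,11],[34,0],[41,19],[42,20],[48,14],[50,0]]
[[11,19],[16,20],[28,11],[34,3],[38,0],[41,19],[42,20],[48,14],[50,0]]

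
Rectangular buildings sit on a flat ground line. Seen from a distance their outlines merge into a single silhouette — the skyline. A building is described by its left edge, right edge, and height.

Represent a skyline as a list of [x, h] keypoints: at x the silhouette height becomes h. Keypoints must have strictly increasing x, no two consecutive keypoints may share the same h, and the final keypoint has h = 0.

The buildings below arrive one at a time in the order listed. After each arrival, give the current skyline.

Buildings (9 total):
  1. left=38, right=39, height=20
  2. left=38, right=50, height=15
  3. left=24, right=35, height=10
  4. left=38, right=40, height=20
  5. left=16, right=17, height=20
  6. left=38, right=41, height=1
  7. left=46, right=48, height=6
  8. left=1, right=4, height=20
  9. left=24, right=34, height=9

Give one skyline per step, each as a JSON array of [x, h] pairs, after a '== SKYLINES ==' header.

== SKYLINES ==
[[38,20],[39,0]]
[[38,20],[39,15],[50,0]]
[[24,10],[35,0],[38,20],[39,15],[50,0]]
[[24,10],[35,0],[38,20],[40,15],[50,0]]
[[16,20],[17,0],[24,10],[35,0],[38,20],[40,15],[50,0]]
[[16,20],[17,0],[24,10],[35,0],[38,20],[40,15],[50,0]]
[[16,20],[17,0],[24,10],[35,0],[38,20],[40,15],[50,0]]
[[1,20],[4,0],[16,20],[17,0],[24,10],[35,0],[38,20],[40,15],[50,0]]
[[1,20],[4,0],[16,20],[17,0],[24,10],[35,0],[38,20],[40,15],[50,0]]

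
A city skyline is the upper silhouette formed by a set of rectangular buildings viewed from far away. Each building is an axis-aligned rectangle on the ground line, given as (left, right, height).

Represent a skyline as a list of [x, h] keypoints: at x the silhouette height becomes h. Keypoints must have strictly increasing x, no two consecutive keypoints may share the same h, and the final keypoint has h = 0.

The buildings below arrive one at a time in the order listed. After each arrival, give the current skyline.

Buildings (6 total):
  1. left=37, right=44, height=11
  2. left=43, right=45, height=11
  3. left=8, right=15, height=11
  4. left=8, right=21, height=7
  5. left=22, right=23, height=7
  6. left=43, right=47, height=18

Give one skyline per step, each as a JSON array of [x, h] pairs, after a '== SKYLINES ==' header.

== SKYLINES ==
[[37,11],[44,0]]
[[37,11],[45,0]]
[[8,11],[15,0],[37,11],[45,0]]
[[8,11],[15,7],[21,0],[37,11],[45,0]]
[[8,11],[15,7],[21,0],[22,7],[23,0],[37,11],[45,0]]
[[8,11],[15,7],[21,0],[22,7],[23,0],[37,11],[43,18],[47,0]]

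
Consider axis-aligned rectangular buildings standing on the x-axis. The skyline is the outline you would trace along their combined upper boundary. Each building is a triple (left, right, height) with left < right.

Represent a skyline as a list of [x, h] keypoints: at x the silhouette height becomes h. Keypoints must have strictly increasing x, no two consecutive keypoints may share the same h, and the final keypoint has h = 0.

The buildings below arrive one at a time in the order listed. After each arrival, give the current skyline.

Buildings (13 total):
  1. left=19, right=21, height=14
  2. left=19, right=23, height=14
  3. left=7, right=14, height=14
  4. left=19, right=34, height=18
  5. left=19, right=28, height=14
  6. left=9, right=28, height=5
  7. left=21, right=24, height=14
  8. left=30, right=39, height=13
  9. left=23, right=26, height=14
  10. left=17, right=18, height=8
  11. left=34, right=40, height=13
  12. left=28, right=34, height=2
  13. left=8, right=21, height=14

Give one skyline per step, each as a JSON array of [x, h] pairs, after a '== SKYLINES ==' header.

== SKYLINES ==
[[19,14],[21,0]]
[[19,14],[23,0]]
[[7,14],[14,0],[19,14],[23,0]]
[[7,14],[14,0],[19,18],[34,0]]
[[7,14],[14,0],[19,18],[34,0]]
[[7,14],[14,5],[19,18],[34,0]]
[[7,14],[14,5],[19,18],[34,0]]
[[7,14],[14,5],[19,18],[34,13],[39,0]]
[[7,14],[14,5],[19,18],[34,13],[39,0]]
[[7,14],[14,5],[17,8],[18,5],[19,18],[34,13],[39,0]]
[[7,14],[14,5],[17,8],[18,5],[19,18],[34,13],[40,0]]
[[7,14],[14,5],[17,8],[18,5],[19,18],[34,13],[40,0]]
[[7,14],[19,18],[34,13],[40,0]]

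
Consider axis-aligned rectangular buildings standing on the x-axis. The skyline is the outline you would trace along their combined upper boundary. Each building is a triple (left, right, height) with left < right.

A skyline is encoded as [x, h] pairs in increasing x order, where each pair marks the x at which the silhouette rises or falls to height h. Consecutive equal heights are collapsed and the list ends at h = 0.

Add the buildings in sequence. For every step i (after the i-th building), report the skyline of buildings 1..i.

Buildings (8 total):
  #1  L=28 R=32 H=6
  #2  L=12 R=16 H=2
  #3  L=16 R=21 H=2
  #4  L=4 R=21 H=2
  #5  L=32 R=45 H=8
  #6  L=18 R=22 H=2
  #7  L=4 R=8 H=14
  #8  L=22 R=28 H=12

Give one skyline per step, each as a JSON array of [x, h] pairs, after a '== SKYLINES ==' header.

== SKYLINES ==
[[28,6],[32,0]]
[[12,2],[16,0],[28,6],[32,0]]
[[12,2],[21,0],[28,6],[32,0]]
[[4,2],[21,0],[28,6],[32,0]]
[[4,2],[21,0],[28,6],[32,8],[45,0]]
[[4,2],[22,0],[28,6],[32,8],[45,0]]
[[4,14],[8,2],[22,0],[28,6],[32,8],[45,0]]
[[4,14],[8,2],[22,12],[28,6],[32,8],[45,0]]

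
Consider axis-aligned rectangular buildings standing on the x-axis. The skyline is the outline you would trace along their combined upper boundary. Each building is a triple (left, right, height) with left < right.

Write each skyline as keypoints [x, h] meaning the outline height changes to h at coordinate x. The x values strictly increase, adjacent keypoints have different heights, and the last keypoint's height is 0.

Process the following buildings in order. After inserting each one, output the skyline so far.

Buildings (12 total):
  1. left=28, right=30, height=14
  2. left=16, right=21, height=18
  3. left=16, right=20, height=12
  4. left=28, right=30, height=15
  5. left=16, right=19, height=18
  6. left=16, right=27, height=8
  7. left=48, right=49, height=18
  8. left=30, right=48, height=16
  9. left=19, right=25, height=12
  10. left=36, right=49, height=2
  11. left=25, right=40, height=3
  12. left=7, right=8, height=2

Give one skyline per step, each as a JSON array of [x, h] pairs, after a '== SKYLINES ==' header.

== SKYLINES ==
[[28,14],[30,0]]
[[16,18],[21,0],[28,14],[30,0]]
[[16,18],[21,0],[28,14],[30,0]]
[[16,18],[21,0],[28,15],[30,0]]
[[16,18],[21,0],[28,15],[30,0]]
[[16,18],[21,8],[27,0],[28,15],[30,0]]
[[16,18],[21,8],[27,0],[28,15],[30,0],[48,18],[49,0]]
[[16,18],[21,8],[27,0],[28,15],[30,16],[48,18],[49,0]]
[[16,18],[21,12],[25,8],[27,0],[28,15],[30,16],[48,18],[49,0]]
[[16,18],[21,12],[25,8],[27,0],[28,15],[30,16],[48,18],[49,0]]
[[16,18],[21,12],[25,8],[27,3],[28,15],[30,16],[48,18],[49,0]]
[[7,2],[8,0],[16,18],[21,12],[25,8],[27,3],[28,15],[30,16],[48,18],[49,0]]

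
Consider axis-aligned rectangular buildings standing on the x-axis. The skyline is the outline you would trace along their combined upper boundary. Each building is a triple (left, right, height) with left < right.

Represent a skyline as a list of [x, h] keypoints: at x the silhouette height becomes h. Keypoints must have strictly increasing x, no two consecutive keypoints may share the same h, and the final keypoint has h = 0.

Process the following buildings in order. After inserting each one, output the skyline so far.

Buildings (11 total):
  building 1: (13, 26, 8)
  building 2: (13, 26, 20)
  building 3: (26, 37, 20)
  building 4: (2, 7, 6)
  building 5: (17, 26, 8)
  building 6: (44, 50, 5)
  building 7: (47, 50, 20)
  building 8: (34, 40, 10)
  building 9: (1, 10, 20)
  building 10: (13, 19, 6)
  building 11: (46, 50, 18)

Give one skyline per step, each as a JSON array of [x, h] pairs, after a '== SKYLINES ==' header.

== SKYLINES ==
[[13,8],[26,0]]
[[13,20],[26,0]]
[[13,20],[37,0]]
[[2,6],[7,0],[13,20],[37,0]]
[[2,6],[7,0],[13,20],[37,0]]
[[2,6],[7,0],[13,20],[37,0],[44,5],[50,0]]
[[2,6],[7,0],[13,20],[37,0],[44,5],[47,20],[50,0]]
[[2,6],[7,0],[13,20],[37,10],[40,0],[44,5],[47,20],[50,0]]
[[1,20],[10,0],[13,20],[37,10],[40,0],[44,5],[47,20],[50,0]]
[[1,20],[10,0],[13,20],[37,10],[40,0],[44,5],[47,20],[50,0]]
[[1,20],[10,0],[13,20],[37,10],[40,0],[44,5],[46,18],[47,20],[50,0]]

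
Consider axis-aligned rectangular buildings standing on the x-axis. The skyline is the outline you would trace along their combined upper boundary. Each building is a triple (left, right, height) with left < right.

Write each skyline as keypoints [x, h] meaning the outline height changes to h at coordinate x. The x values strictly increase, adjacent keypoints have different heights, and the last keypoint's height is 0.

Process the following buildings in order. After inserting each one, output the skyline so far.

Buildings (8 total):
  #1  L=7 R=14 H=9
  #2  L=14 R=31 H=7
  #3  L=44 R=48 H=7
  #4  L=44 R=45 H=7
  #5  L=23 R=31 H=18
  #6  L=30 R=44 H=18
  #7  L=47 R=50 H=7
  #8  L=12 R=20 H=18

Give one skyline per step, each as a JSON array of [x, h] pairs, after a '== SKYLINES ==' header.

== SKYLINES ==
[[7,9],[14,0]]
[[7,9],[14,7],[31,0]]
[[7,9],[14,7],[31,0],[44,7],[48,0]]
[[7,9],[14,7],[31,0],[44,7],[48,0]]
[[7,9],[14,7],[23,18],[31,0],[44,7],[48,0]]
[[7,9],[14,7],[23,18],[44,7],[48,0]]
[[7,9],[14,7],[23,18],[44,7],[50,0]]
[[7,9],[12,18],[20,7],[23,18],[44,7],[50,0]]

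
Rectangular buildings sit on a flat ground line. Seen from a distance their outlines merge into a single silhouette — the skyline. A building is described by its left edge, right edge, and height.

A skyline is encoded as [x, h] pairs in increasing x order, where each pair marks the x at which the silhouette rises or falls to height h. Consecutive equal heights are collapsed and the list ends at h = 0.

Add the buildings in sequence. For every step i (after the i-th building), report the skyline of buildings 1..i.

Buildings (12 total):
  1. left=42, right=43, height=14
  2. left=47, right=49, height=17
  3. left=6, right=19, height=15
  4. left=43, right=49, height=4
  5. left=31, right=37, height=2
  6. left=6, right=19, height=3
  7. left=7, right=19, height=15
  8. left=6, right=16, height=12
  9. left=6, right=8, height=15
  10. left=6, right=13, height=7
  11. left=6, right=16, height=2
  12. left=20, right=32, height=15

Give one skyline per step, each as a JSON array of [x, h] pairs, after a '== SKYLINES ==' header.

== SKYLINES ==
[[42,14],[43,0]]
[[42,14],[43,0],[47,17],[49,0]]
[[6,15],[19,0],[42,14],[43,0],[47,17],[49,0]]
[[6,15],[19,0],[42,14],[43,4],[47,17],[49,0]]
[[6,15],[19,0],[31,2],[37,0],[42,14],[43,4],[47,17],[49,0]]
[[6,15],[19,0],[31,2],[37,0],[42,14],[43,4],[47,17],[49,0]]
[[6,15],[19,0],[31,2],[37,0],[42,14],[43,4],[47,17],[49,0]]
[[6,15],[19,0],[31,2],[37,0],[42,14],[43,4],[47,17],[49,0]]
[[6,15],[19,0],[31,2],[37,0],[42,14],[43,4],[47,17],[49,0]]
[[6,15],[19,0],[31,2],[37,0],[42,14],[43,4],[47,17],[49,0]]
[[6,15],[19,0],[31,2],[37,0],[42,14],[43,4],[47,17],[49,0]]
[[6,15],[19,0],[20,15],[32,2],[37,0],[42,14],[43,4],[47,17],[49,0]]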